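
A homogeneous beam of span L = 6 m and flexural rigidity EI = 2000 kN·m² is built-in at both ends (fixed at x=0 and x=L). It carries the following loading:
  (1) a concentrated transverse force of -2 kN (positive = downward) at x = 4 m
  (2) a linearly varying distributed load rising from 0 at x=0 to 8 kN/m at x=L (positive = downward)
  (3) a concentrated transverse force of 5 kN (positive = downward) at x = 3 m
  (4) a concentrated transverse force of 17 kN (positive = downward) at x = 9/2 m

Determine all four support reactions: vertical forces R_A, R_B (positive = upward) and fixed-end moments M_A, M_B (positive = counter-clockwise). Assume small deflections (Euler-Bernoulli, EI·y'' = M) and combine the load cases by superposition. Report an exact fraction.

R_A = 51139/4320 kN, M_A = 24829/1440 kN·m, R_B = 138941/4320 kN, M_B = -44231/1440 kN·m

Load 1 — point force P=-2 kN at a=4 m (b=L-a=2):
  R_A = Pb²(3a+b)/L³ = (-2)·2²·(3·4+2)/6³ = -14/27 kN
  M_A = Pab²/L² = (-2)·4·2²/6² = -8/9 kN·m
  R_B = Pa²(a+3b)/L³ = (-2)·4²·(4+3·2)/6³ = -40/27 kN
  M_B = -Pa²b/L² = -(-2)·4²·2/6² = 16/9 kN·m
Load 2 — triangular load w₀=8 kN/m (0→w₀ over full span):
  R_A = 3w₀L/20 = 3·8·6/20 = 36/5 kN
  M_A = w₀L²/30 = 8·6²/30 = 48/5 kN·m
  R_B = 7w₀L/20 = 7·8·6/20 = 84/5 kN
  M_B = -w₀L²/20 = -8·6²/20 = -72/5 kN·m
Load 3 — point force P=5 kN at a=3 m (b=L-a=3):
  R_A = Pb²(3a+b)/L³ = 5·3²·(3·3+3)/6³ = 5/2 kN
  M_A = Pab²/L² = 5·3·3²/6² = 15/4 kN·m
  R_B = Pa²(a+3b)/L³ = 5·3²·(3+3·3)/6³ = 5/2 kN
  M_B = -Pa²b/L² = -5·3²·3/6² = -15/4 kN·m
Load 4 — point force P=17 kN at a=9/2 m (b=L-a=3/2):
  R_A = Pb²(3a+b)/L³ = 17·(3/2)²·(3·(9/2)+(3/2))/6³ = 85/32 kN
  M_A = Pab²/L² = 17·(9/2)·(3/2)²/6² = 153/32 kN·m
  R_B = Pa²(a+3b)/L³ = 17·(9/2)²·((9/2)+3·(3/2))/6³ = 459/32 kN
  M_B = -Pa²b/L² = -17·(9/2)²·(3/2)/6² = -459/32 kN·m
Superposition: R_A = 51139/4320 kN, M_A = 24829/1440 kN·m, R_B = 138941/4320 kN, M_B = -44231/1440 kN·m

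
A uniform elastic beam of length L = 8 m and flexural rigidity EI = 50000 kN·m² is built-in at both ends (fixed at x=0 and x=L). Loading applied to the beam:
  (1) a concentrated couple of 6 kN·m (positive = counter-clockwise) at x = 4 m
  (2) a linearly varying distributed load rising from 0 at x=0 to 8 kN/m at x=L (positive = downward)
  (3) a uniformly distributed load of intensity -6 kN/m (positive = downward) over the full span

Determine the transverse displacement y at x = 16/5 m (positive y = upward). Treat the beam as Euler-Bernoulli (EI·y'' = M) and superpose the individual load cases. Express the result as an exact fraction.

y(16/5) = 19236/48828125 m

Load 1 — applied couple M₀=6 kN·m at a=4 m (b=L-a=4):
  y_1 = (R_Ax³/6 - M_Ax²/2)/EI  [x≤a] with R_A=9/8, M_A=3/2 = ((9/8)·(16/5)³/6 - (3/2)·(16/5)²/2)/50000 = -12/390625 m
Load 2 — triangular load w₀=8 kN/m (0→w₀ over full span):
  y_2 = -w₀x²(L-x)²(x+2L)/(120LEI) = -8·(16/5)²·(8-(16/5))²·((16/5)+2·8)/(120·8·50000) = -36864/48828125 m
Load 3 — uniform load w=-6 kN/m over full span:
  y_3 = -wx²(L-x)²/(24EI) = -(-6)·(16/5)²·(8-(16/5))²/(24·50000) = 2304/1953125 m
Superposition: y = Σ y_i = 19236/48828125 m ≈ 0.000394 m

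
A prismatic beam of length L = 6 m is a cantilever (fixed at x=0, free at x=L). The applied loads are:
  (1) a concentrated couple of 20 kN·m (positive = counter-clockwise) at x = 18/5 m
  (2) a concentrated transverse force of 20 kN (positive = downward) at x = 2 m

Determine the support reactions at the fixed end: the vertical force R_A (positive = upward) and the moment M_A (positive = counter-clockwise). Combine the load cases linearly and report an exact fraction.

Load 1 — applied couple M₀=20 kN·m at a=18/5 m (b=L-a=12/5):
  R_A = 0 kN
  M_A = -M₀ = -20 kN·m
Load 2 — point force P=20 kN at a=2 m (b=L-a=4):
  R_A = P = 20 kN
  M_A = Pa = 20·2 = 40 kN·m
Superposition: R_A = 20 kN, M_A = 20 kN·m

R_A = 20 kN, M_A = 20 kN·m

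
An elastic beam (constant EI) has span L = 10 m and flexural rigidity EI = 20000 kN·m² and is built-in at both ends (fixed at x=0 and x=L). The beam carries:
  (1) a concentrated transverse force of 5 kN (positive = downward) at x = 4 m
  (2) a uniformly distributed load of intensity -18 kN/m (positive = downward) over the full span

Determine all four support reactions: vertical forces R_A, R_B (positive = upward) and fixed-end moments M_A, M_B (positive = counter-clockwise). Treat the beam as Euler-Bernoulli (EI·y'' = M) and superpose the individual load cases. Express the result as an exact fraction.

Load 1 — point force P=5 kN at a=4 m (b=L-a=6):
  R_A = Pb²(3a+b)/L³ = 5·6²·(3·4+6)/10³ = 81/25 kN
  M_A = Pab²/L² = 5·4·6²/10² = 36/5 kN·m
  R_B = Pa²(a+3b)/L³ = 5·4²·(4+3·6)/10³ = 44/25 kN
  M_B = -Pa²b/L² = -5·4²·6/10² = -24/5 kN·m
Load 2 — uniform load w=-18 kN/m over full span:
  R_A = wL/2 = (-18)·10/2 = -90 kN
  M_A = wL²/12 = (-18)·10²/12 = -150 kN·m
  R_B = wL/2 = (-18)·10/2 = -90 kN
  M_B = -wL²/12 = -(-18)·10²/12 = 150 kN·m
Superposition: R_A = -2169/25 kN, M_A = -714/5 kN·m, R_B = -2206/25 kN, M_B = 726/5 kN·m

R_A = -2169/25 kN, M_A = -714/5 kN·m, R_B = -2206/25 kN, M_B = 726/5 kN·m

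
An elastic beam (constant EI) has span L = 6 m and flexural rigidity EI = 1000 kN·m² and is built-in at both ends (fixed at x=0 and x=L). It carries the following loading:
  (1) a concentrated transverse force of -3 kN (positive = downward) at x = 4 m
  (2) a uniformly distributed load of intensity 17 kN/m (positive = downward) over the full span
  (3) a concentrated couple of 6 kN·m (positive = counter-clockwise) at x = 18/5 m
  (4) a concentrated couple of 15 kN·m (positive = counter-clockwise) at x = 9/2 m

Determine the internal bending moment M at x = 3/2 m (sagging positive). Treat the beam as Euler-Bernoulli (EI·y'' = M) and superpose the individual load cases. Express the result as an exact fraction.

Load 1 — point force P=-3 kN at a=4 m (b=L-a=2):
  M_1 = Pb²(3a+b)x/L³ - Pab²/L²  [x≤a] = (-3)·2²·(3·4+2)·(3/2)/6³ - (-3)·4·2²/6² = 1/6 kN·m
Load 2 — uniform load w=17 kN/m over full span:
  M_2 = wLx/2 - wL²/12 - wx²/2 = 17·6·(3/2)/2 - 17·6²/12 - 17·(3/2)²/2 = 51/8 kN·m
Load 3 — applied couple M₀=6 kN·m at a=18/5 m (b=L-a=12/5):
  M_3 = R_Ax - M_A  [x≤a] with R_A=36/25, M_A=48/25 = (36/25)·(3/2) - (48/25) = 6/25 kN·m
Load 4 — applied couple M₀=15 kN·m at a=9/2 m (b=L-a=3/2):
  M_4 = R_Ax - M_A  [x≤a] with R_A=45/16, M_A=75/16 = (45/16)·(3/2) - (75/16) = -15/32 kN·m
Superposition: M = Σ M_i = 15151/2400 kN·m ≈ 6.312917 kN·m

M(3/2) = 15151/2400 kN·m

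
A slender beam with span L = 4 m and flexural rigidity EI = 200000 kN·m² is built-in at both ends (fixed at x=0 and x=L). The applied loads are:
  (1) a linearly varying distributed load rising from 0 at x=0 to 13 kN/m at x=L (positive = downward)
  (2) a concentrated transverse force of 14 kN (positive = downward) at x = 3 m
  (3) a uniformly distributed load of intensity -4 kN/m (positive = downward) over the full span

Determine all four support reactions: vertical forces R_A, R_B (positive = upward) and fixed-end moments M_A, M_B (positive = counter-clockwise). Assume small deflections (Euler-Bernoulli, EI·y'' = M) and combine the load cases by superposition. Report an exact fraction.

Load 1 — triangular load w₀=13 kN/m (0→w₀ over full span):
  R_A = 3w₀L/20 = 3·13·4/20 = 39/5 kN
  M_A = w₀L²/30 = 13·4²/30 = 104/15 kN·m
  R_B = 7w₀L/20 = 7·13·4/20 = 91/5 kN
  M_B = -w₀L²/20 = -13·4²/20 = -52/5 kN·m
Load 2 — point force P=14 kN at a=3 m (b=L-a=1):
  R_A = Pb²(3a+b)/L³ = 14·1²·(3·3+1)/4³ = 35/16 kN
  M_A = Pab²/L² = 14·3·1²/4² = 21/8 kN·m
  R_B = Pa²(a+3b)/L³ = 14·3²·(3+3·1)/4³ = 189/16 kN
  M_B = -Pa²b/L² = -14·3²·1/4² = -63/8 kN·m
Load 3 — uniform load w=-4 kN/m over full span:
  R_A = wL/2 = (-4)·4/2 = -8 kN
  M_A = wL²/12 = (-4)·4²/12 = -16/3 kN·m
  R_B = wL/2 = (-4)·4/2 = -8 kN
  M_B = -wL²/12 = -(-4)·4²/12 = 16/3 kN·m
Superposition: R_A = 159/80 kN, M_A = 169/40 kN·m, R_B = 1761/80 kN, M_B = -1553/120 kN·m

R_A = 159/80 kN, M_A = 169/40 kN·m, R_B = 1761/80 kN, M_B = -1553/120 kN·m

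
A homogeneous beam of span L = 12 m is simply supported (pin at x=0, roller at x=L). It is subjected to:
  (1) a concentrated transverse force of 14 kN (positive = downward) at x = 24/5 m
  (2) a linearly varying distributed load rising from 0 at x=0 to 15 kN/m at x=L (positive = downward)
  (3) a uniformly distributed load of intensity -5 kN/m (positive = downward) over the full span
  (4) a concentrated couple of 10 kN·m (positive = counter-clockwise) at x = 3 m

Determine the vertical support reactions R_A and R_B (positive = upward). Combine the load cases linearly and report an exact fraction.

R_A = 277/30 kN, R_B = 1043/30 kN

Load 1 — point force P=14 kN at a=24/5 m (b=L-a=36/5):
  R_A = Pb/L = 14·(36/5)/12 = 42/5 kN
  R_B = Pa/L = 14·(24/5)/12 = 28/5 kN
Load 2 — triangular load w₀=15 kN/m (0→w₀ over full span):
  R_A = w₀L/6 = 15·12/6 = 30 kN
  R_B = w₀L/3 = 15·12/3 = 60 kN
Load 3 — uniform load w=-5 kN/m over full span:
  R_A = wL/2 = (-5)·12/2 = -30 kN
  R_B = wL/2 = (-5)·12/2 = -30 kN
Load 4 — applied couple M₀=10 kN·m at a=3 m (b=L-a=9):
  R_A = M₀/L = 10/12 = 5/6 kN
  R_B = -M₀/L = -10/12 = -5/6 kN
Superposition: R_A = 277/30 kN, R_B = 1043/30 kN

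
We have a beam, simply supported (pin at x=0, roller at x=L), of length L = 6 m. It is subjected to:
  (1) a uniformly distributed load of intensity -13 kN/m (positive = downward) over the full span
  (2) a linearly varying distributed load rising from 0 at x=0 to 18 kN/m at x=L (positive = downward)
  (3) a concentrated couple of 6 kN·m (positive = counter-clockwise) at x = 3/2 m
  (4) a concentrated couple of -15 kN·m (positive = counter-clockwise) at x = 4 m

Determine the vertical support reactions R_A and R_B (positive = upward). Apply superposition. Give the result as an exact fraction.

Load 1 — uniform load w=-13 kN/m over full span:
  R_A = wL/2 = (-13)·6/2 = -39 kN
  R_B = wL/2 = (-13)·6/2 = -39 kN
Load 2 — triangular load w₀=18 kN/m (0→w₀ over full span):
  R_A = w₀L/6 = 18·6/6 = 18 kN
  R_B = w₀L/3 = 18·6/3 = 36 kN
Load 3 — applied couple M₀=6 kN·m at a=3/2 m (b=L-a=9/2):
  R_A = M₀/L = 6/6 = 1 kN
  R_B = -M₀/L = -6/6 = -1 kN
Load 4 — applied couple M₀=-15 kN·m at a=4 m (b=L-a=2):
  R_A = M₀/L = (-15)/6 = -5/2 kN
  R_B = -M₀/L = -(-15)/6 = 5/2 kN
Superposition: R_A = -45/2 kN, R_B = -3/2 kN

R_A = -45/2 kN, R_B = -3/2 kN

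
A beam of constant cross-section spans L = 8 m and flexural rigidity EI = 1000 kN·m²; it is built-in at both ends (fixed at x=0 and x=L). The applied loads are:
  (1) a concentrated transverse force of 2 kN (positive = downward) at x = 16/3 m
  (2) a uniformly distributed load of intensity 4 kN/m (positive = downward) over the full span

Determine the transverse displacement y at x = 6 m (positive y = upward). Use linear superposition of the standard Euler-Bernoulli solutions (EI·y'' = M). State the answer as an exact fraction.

y(6) = -271/10125 m

Load 1 — point force P=2 kN at a=16/3 m (b=L-a=8/3):
  y_1 = -Pa²(L-x)²(3bL-(3b+a)(L-x))/(6L³EI)  [x>a] = -2·(16/3)²·(8-6)²·(3·(8/3)·8-(3·(8/3)+(16/3))·(8-6))/(6·8³·1000) = -28/10125 m
Load 2 — uniform load w=4 kN/m over full span:
  y_2 = -wx²(L-x)²/(24EI) = -4·6²·(8-6)²/(24·1000) = -3/125 m
Superposition: y = Σ y_i = -271/10125 m ≈ -0.026765 m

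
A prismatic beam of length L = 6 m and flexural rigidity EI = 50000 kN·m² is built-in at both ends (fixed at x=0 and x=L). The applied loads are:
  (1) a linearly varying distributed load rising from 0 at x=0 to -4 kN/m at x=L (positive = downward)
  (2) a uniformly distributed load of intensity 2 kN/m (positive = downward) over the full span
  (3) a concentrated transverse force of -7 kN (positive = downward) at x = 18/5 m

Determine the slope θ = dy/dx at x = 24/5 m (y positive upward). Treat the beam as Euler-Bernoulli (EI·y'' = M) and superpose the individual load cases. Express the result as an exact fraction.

Load 1 — triangular load w₀=-4 kN/m (0→w₀ over full span):
  θ_1 = -w₀(2x(L-x)(L-2x)(x+2L)+x²(L-x)²)/(120LEI) = -(-4)·(2·(24/5)·(6-(24/5))·(6-2·(24/5))·((24/5)+2·6)+(24/5)²·(6-(24/5))²)/(120·6·50000) = -144/1953125 rad
Load 2 — uniform load w=2 kN/m over full span:
  θ_2 = -wx(L-x)(L-2x)/(12EI) = -2·(24/5)·(6-(24/5))·(6-2·(24/5))/(12·50000) = 27/390625 rad
Load 3 — point force P=-7 kN at a=18/5 m (b=L-a=12/5):
  θ_3 = Pa²(L-x)(2bL-(3b+a)(L-x))/(2L³EI)  [x>a] = (-7)·(18/5)²·(6-(24/5))·(2·(12/5)·6-(3·(12/5)+(18/5))·(6-(24/5)))/(2·6³·50000) = -6237/78125000 rad
Superposition: θ = Σ θ_i = -6597/78125000 rad ≈ -0.000084 rad

θ(24/5) = -6597/78125000 rad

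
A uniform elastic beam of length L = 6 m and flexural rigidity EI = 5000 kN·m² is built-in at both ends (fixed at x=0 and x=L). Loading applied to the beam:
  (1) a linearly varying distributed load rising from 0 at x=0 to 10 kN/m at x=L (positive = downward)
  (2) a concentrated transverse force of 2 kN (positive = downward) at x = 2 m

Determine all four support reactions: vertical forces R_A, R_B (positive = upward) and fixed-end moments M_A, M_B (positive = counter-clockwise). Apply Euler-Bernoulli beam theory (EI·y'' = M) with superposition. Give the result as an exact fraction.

Load 1 — triangular load w₀=10 kN/m (0→w₀ over full span):
  R_A = 3w₀L/20 = 3·10·6/20 = 9 kN
  M_A = w₀L²/30 = 10·6²/30 = 12 kN·m
  R_B = 7w₀L/20 = 7·10·6/20 = 21 kN
  M_B = -w₀L²/20 = -10·6²/20 = -18 kN·m
Load 2 — point force P=2 kN at a=2 m (b=L-a=4):
  R_A = Pb²(3a+b)/L³ = 2·4²·(3·2+4)/6³ = 40/27 kN
  M_A = Pab²/L² = 2·2·4²/6² = 16/9 kN·m
  R_B = Pa²(a+3b)/L³ = 2·2²·(2+3·4)/6³ = 14/27 kN
  M_B = -Pa²b/L² = -2·2²·4/6² = -8/9 kN·m
Superposition: R_A = 283/27 kN, M_A = 124/9 kN·m, R_B = 581/27 kN, M_B = -170/9 kN·m

R_A = 283/27 kN, M_A = 124/9 kN·m, R_B = 581/27 kN, M_B = -170/9 kN·m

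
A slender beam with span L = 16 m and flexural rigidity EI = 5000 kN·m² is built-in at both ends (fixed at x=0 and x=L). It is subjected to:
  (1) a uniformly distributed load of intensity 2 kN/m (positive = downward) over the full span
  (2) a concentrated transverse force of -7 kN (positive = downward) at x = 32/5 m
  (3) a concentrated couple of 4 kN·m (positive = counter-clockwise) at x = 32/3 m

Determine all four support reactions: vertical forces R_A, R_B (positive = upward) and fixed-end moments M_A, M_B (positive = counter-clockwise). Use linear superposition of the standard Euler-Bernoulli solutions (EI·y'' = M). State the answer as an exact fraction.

R_A = 4424/375 kN, M_A = 3484/125 kN·m, R_B = 4951/375 kN, M_B = -11968/375 kN·m

Load 1 — uniform load w=2 kN/m over full span:
  R_A = wL/2 = 2·16/2 = 16 kN
  M_A = wL²/12 = 2·16²/12 = 128/3 kN·m
  R_B = wL/2 = 2·16/2 = 16 kN
  M_B = -wL²/12 = -2·16²/12 = -128/3 kN·m
Load 2 — point force P=-7 kN at a=32/5 m (b=L-a=48/5):
  R_A = Pb²(3a+b)/L³ = (-7)·(48/5)²·(3·(32/5)+(48/5))/16³ = -567/125 kN
  M_A = Pab²/L² = (-7)·(32/5)·(48/5)²/16² = -2016/125 kN·m
  R_B = Pa²(a+3b)/L³ = (-7)·(32/5)²·((32/5)+3·(48/5))/16³ = -308/125 kN
  M_B = -Pa²b/L² = -(-7)·(32/5)²·(48/5)/16² = 1344/125 kN·m
Load 3 — applied couple M₀=4 kN·m at a=32/3 m (b=L-a=16/3):
  R_A = 6M₀ab/L³ = 6·4·(32/3)·(16/3)/16³ = 1/3 kN
  M_A = M₀b(2a-b)/L² = 4·(16/3)·(2·(32/3)-(16/3))/16² = 4/3 kN·m
  R_B = -6M₀ab/L³ = -6·4·(32/3)·(16/3)/16³ = -1/3 kN
  M_B = M₀a(2b-a)/L² = 4·(32/3)·(2·(16/3)-(32/3))/16² = 0 kN·m
Superposition: R_A = 4424/375 kN, M_A = 3484/125 kN·m, R_B = 4951/375 kN, M_B = -11968/375 kN·m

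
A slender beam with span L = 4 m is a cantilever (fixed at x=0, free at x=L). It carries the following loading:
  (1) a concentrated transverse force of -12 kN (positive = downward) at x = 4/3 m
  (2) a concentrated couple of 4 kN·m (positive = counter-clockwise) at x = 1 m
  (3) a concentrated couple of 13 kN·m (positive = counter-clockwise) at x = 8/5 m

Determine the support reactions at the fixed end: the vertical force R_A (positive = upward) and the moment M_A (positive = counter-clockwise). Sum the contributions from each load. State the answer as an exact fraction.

Load 1 — point force P=-12 kN at a=4/3 m (b=L-a=8/3):
  R_A = P = (-12) = -12 kN
  M_A = Pa = (-12)·(4/3) = -16 kN·m
Load 2 — applied couple M₀=4 kN·m at a=1 m (b=L-a=3):
  R_A = 0 kN
  M_A = -M₀ = -4 kN·m
Load 3 — applied couple M₀=13 kN·m at a=8/5 m (b=L-a=12/5):
  R_A = 0 kN
  M_A = -M₀ = -13 kN·m
Superposition: R_A = -12 kN, M_A = -33 kN·m

R_A = -12 kN, M_A = -33 kN·m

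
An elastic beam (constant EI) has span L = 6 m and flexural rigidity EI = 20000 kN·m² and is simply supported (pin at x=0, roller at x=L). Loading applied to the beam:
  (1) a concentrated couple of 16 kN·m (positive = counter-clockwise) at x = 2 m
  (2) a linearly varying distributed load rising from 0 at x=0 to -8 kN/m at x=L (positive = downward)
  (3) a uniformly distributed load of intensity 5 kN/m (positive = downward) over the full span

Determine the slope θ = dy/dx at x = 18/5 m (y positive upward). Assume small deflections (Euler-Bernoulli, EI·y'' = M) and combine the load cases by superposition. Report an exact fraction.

θ(18/5) = 2671/37500000 rad

Load 1 — applied couple M₀=16 kN·m at a=2 m (b=L-a=4):
  θ_1 = (M₀x²/(2L)-M₀(x-a)+C₁)/EI  [x>a] with C₁=M₀(3b²-L²)/(6L)=16/3 = (16·(18/5)²/(2·6)-16·((18/5)-2)+(16/3))/20000 = -7/46875 rad
Load 2 — triangular load w₀=-8 kN/m (0→w₀ over full span):
  θ_2 = -w₀(7L⁴-30L²x²+15x⁴)/(360LEI) = -(-8)·(7·6⁴-30·6²·(18/5)²+15·(18/5)⁴)/(360·6·20000) = -174/390625 rad
Load 3 — uniform load w=5 kN/m over full span:
  θ_3 = -w(L³-6Lx²+4x³)/(24EI) = -5·(6³-6·6·(18/5)²+4·(18/5)³)/(24·20000) = 333/500000 rad
Superposition: θ = Σ θ_i = 2671/37500000 rad ≈ 0.000071 rad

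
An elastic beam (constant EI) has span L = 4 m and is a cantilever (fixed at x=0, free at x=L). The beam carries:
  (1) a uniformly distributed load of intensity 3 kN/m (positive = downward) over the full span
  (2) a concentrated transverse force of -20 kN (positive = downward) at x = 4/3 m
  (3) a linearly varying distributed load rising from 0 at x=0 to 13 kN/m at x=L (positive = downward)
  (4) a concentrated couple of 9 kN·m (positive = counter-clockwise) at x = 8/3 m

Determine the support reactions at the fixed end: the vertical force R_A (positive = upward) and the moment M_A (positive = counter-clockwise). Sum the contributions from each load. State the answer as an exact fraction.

R_A = 18 kN, M_A = 173/3 kN·m

Load 1 — uniform load w=3 kN/m over full span:
  R_A = wL = 3·4 = 12 kN
  M_A = wL²/2 = 3·4²/2 = 24 kN·m
Load 2 — point force P=-20 kN at a=4/3 m (b=L-a=8/3):
  R_A = P = (-20) = -20 kN
  M_A = Pa = (-20)·(4/3) = -80/3 kN·m
Load 3 — triangular load w₀=13 kN/m (0→w₀ over full span):
  R_A = w₀L/2 = 13·4/2 = 26 kN
  M_A = w₀L²/3 = 13·4²/3 = 208/3 kN·m
Load 4 — applied couple M₀=9 kN·m at a=8/3 m (b=L-a=4/3):
  R_A = 0 kN
  M_A = -M₀ = -9 kN·m
Superposition: R_A = 18 kN, M_A = 173/3 kN·m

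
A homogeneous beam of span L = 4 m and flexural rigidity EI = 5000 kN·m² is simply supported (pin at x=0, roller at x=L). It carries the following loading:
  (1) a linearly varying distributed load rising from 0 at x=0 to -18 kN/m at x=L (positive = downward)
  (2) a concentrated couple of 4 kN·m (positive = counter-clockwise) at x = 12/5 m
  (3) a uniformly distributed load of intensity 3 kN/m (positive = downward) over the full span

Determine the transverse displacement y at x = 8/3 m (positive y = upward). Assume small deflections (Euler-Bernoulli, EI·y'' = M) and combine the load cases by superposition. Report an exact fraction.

y(8/3) = 164/46875 m

Load 1 — triangular load w₀=-18 kN/m (0→w₀ over full span):
  y_1 = -w₀x(7L⁴-10L²x²+3x⁴)/(360LEI) = -(-18)·(8/3)·(7·4⁴-10·4²·(8/3)²+3·(8/3)⁴)/(360·4·5000) = 272/50625 m
Load 2 — applied couple M₀=4 kN·m at a=12/5 m (b=L-a=8/5):
  y_2 = (M₀x³/(6L)-M₀(x-a)²/2+C₁x)/EI  [x>a] with C₁=M₀(3b²-L²)/(6L)=-104/75 = (4·(8/3)³/(6·4)-4·((8/3)-(12/5))²/2+(-104/75)·(8/3))/5000 = -172/1265625 m
Load 3 — uniform load w=3 kN/m over full span:
  y_3 = -wx(L³-2Lx²+x³)/(24EI) = -3·(8/3)·(4³-2·4·(8/3)²+(8/3)³)/(24·5000) = -88/50625 m
Superposition: y = Σ y_i = 164/46875 m ≈ 0.003499 m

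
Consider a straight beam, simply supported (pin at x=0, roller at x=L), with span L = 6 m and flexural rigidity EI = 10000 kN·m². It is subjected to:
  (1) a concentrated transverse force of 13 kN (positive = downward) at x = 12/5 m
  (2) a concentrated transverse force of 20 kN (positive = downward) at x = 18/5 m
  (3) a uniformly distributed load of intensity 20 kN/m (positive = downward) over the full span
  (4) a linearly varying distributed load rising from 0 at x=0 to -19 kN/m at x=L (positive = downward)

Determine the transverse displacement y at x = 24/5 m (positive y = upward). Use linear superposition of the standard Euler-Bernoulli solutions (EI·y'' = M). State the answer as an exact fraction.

y(24/5) = -355797/19531250 m

Load 1 — point force P=13 kN at a=12/5 m (b=L-a=18/5):
  y_1 = -Pa(L-x)(2Lx-a²-x²)/(6LEI)  [x>a] = -13·(12/5)·(6-(24/5))·(2·6·(24/5)-(12/5)²-(24/5)²)/(6·6·10000) = -234/78125 m
Load 2 — point force P=20 kN at a=18/5 m (b=L-a=12/5):
  y_2 = -Pa(L-x)(2Lx-a²-x²)/(6LEI)  [x>a] = -20·(18/5)·(6-(24/5))·(2·6·(24/5)-(18/5)²-(24/5)²)/(6·6·10000) = -81/15625 m
Load 3 — uniform load w=20 kN/m over full span:
  y_3 = -wx(L³-2Lx²+x³)/(24EI) = -20·(24/5)·(6³-2·6·(24/5)²+(24/5)³)/(24·10000) = -1566/78125 m
Load 4 — triangular load w₀=-19 kN/m (0→w₀ over full span):
  y_4 = -w₀x(7L⁴-10L²x²+3x⁴)/(360LEI) = -(-19)·(24/5)·(7·6⁴-10·6²·(24/5)²+3·(24/5)⁴)/(360·6·10000) = 195453/19531250 m
Superposition: y = Σ y_i = -355797/19531250 m ≈ -0.018217 m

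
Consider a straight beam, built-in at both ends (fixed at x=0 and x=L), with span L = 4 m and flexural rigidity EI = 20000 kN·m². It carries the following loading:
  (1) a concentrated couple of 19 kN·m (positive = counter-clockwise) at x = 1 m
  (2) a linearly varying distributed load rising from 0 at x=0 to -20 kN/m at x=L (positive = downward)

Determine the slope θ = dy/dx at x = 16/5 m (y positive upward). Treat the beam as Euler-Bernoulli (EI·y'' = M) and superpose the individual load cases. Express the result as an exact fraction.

Load 1 — applied couple M₀=19 kN·m at a=1 m (b=L-a=3):
  θ_1 = (R_Ax²/2 - M_Ax - M₀(x-a))/EI  [x>a] with R_A=171/32, M_A=-57/16 = ((171/32)·(16/5)²/2 - (-57/16)·(16/5) - 19·((16/5)-1))/20000 = -19/125000 rad
Load 2 — triangular load w₀=-20 kN/m (0→w₀ over full span):
  θ_2 = -w₀(2x(L-x)(L-2x)(x+2L)+x²(L-x)²)/(120LEI) = -(-20)·(2·(16/5)·(4-(16/5))·(4-2·(16/5))·((16/5)+2·4)+(16/5)²·(4-(16/5))²)/(120·4·20000) = -64/234375 rad
Superposition: θ = Σ θ_i = -797/1875000 rad ≈ -0.000425 rad

θ(16/5) = -797/1875000 rad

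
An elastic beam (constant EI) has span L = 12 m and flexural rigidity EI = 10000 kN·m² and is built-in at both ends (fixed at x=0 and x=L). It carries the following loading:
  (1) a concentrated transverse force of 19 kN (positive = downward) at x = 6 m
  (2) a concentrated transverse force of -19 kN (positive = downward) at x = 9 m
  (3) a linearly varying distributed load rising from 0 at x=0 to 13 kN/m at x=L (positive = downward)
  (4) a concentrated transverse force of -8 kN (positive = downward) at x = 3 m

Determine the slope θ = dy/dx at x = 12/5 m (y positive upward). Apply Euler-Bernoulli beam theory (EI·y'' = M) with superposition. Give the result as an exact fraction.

Load 1 — point force P=19 kN at a=6 m (b=L-a=6):
  θ_1 = -Pb²x(2aL-(3a+b)x)/(2L³EI)  [x≤a] = -19·6²·(12/5)·(2·6·12-(3·6+6)·(12/5))/(2·12³·10000) = -513/125000 rad
Load 2 — point force P=-19 kN at a=9 m (b=L-a=3):
  θ_2 = -Pb²x(2aL-(3a+b)x)/(2L³EI)  [x≤a] = -(-19)·3²·(12/5)·(2·9·12-(3·9+3)·(12/5))/(2·12³·10000) = 171/100000 rad
Load 3 — triangular load w₀=13 kN/m (0→w₀ over full span):
  θ_3 = -w₀(2x(L-x)(L-2x)(x+2L)+x²(L-x)²)/(120LEI) = -13·(2·(12/5)·(12-(12/5))·(12-2·(12/5))·((12/5)+2·12)+(12/5)²·(12-(12/5))²)/(120·12·10000) = -3276/390625 rad
Load 4 — point force P=-8 kN at a=3 m (b=L-a=9):
  θ_4 = -Pb²x(2aL-(3a+b)x)/(2L³EI)  [x≤a] = -(-8)·9²·(12/5)·(2·3·12-(3·3+9)·(12/5))/(2·12³·10000) = 81/62500 rad
Superposition: θ = Σ θ_i = -118557/12500000 rad ≈ -0.009485 rad

θ(12/5) = -118557/12500000 rad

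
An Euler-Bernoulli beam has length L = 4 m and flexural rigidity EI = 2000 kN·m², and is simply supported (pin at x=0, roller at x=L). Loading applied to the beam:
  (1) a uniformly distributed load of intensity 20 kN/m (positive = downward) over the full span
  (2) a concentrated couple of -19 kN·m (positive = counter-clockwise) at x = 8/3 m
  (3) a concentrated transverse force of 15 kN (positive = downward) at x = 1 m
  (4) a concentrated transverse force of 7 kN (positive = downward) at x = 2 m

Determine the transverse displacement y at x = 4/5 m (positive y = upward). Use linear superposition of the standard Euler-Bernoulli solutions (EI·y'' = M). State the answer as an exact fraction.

Load 1 — uniform load w=20 kN/m over full span:
  y_1 = -wx(L³-2Lx²+x³)/(24EI) = -20·(4/5)·(4³-2·4·(4/5)²+(4/5)³)/(24·2000) = -928/46875 m
Load 2 — applied couple M₀=-19 kN·m at a=8/3 m (b=L-a=4/3):
  y_2 = (M₀x³/(6L)+C₁x)/EI  [x≤a] with C₁=M₀(3b²-L²)/(6L)=76/9 = ((-19)·(4/5)³/(6·4)+(76/9)·(4/5))/2000 = 893/281250 m
Load 3 — point force P=15 kN at a=1 m (b=L-a=3):
  y_3 = -Pbx(L²-b²-x²)/(6LEI)  [x≤a] = -15·3·(4/5)·(4²-3²-(4/5)²)/(6·4·2000) = -477/100000 m
Load 4 — point force P=7 kN at a=2 m (b=L-a=2):
  y_4 = -Pbx(L²-b²-x²)/(6LEI)  [x≤a] = -7·2·(4/5)·(4²-2²-(4/5)²)/(6·4·2000) = -497/187500 m
Superposition: y = Σ y_i = -108193/4500000 m ≈ -0.024043 m

y(4/5) = -108193/4500000 m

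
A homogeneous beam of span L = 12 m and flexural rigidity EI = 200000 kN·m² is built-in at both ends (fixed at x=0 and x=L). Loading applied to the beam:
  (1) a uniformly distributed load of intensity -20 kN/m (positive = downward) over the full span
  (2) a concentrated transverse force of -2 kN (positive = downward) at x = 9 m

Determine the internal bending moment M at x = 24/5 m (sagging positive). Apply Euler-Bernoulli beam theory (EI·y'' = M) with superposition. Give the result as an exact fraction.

Load 1 — uniform load w=-20 kN/m over full span:
  M_1 = wLx/2 - wL²/12 - wx²/2 = (-20)·12·(24/5)/2 - (-20)·12²/12 - (-20)·(24/5)²/2 = -528/5 kN·m
Load 2 — point force P=-2 kN at a=9 m (b=L-a=3):
  M_2 = Pb²(3a+b)x/L³ - Pab²/L²  [x≤a] = (-2)·3²·(3·9+3)·(24/5)/12³ - (-2)·9·3²/12² = -3/8 kN·m
Superposition: M = Σ M_i = -4239/40 kN·m ≈ -105.975000 kN·m

M(24/5) = -4239/40 kN·m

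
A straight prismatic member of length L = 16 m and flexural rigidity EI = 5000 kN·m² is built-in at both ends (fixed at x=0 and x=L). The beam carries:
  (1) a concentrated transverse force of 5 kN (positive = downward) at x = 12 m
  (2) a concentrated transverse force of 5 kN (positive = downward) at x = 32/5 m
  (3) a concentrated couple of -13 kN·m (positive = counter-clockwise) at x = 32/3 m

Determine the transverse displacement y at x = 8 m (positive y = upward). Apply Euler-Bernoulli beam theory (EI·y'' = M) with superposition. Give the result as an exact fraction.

Load 1 — point force P=5 kN at a=12 m (b=L-a=4):
  y_1 = -Pb²x²(3aL-(3a+b)x)/(6L³EI)  [x≤a] = -5·4²·8²·(3·12·16-(3·12+4)·8)/(6·16³·5000) = -4/375 m
Load 2 — point force P=5 kN at a=32/5 m (b=L-a=48/5):
  y_2 = -Pa²(L-x)²(3bL-(3b+a)(L-x))/(6L³EI)  [x>a] = -5·(32/5)²·(16-8)²·(3·(48/5)·16-(3·(48/5)+(32/5))·(16-8))/(6·16³·5000) = -896/46875 m
Load 3 — applied couple M₀=-13 kN·m at a=32/3 m (b=L-a=16/3):
  y_3 = (R_Ax³/6 - M_Ax²/2)/EI  [x≤a] with R_A=-13/12, M_A=-13/3 = ((-13/12)·8³/6 - (-13/3)·8²/2)/5000 = 52/5625 m
Superposition: y = Σ y_i = -2888/140625 m ≈ -0.020537 m

y(8) = -2888/140625 m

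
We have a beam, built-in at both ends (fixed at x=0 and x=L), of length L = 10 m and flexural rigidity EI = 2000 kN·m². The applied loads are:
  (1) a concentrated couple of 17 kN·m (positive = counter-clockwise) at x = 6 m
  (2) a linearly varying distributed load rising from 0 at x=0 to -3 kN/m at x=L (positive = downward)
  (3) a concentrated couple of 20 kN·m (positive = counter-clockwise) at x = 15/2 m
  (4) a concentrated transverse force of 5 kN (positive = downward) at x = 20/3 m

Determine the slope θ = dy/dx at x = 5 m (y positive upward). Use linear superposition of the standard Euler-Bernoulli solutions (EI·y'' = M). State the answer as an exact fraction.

Load 1 — applied couple M₀=17 kN·m at a=6 m (b=L-a=4):
  θ_1 = (R_Ax²/2 - M_Ax)/EI  [x≤a] with R_A=306/125, M_A=136/25 = ((306/125)·5²/2 - (136/25)·5)/2000 = 17/10000 rad
Load 2 — triangular load w₀=-3 kN/m (0→w₀ over full span):
  θ_2 = -w₀(2x(L-x)(L-2x)(x+2L)+x²(L-x)²)/(120LEI) = -(-3)·(2·5·(10-5)·(10-2·5)·(5+2·10)+5²·(10-5)²)/(120·10·2000) = 1/1280 rad
Load 3 — applied couple M₀=20 kN·m at a=15/2 m (b=L-a=5/2):
  θ_3 = (R_Ax²/2 - M_Ax)/EI  [x≤a] with R_A=9/4, M_A=25/4 = ((9/4)·5²/2 - (25/4)·5)/2000 = -1/640 rad
Load 4 — point force P=5 kN at a=20/3 m (b=L-a=10/3):
  θ_4 = -Pb²x(2aL-(3a+b)x)/(2L³EI)  [x≤a] = -5·(10/3)²·5·(2·(20/3)·10-(3·(20/3)+(10/3))·5)/(2·10³·2000) = -1/864 rad
Superposition: θ = Σ θ_i = -1031/4320000 rad ≈ -0.000239 rad

θ(5) = -1031/4320000 rad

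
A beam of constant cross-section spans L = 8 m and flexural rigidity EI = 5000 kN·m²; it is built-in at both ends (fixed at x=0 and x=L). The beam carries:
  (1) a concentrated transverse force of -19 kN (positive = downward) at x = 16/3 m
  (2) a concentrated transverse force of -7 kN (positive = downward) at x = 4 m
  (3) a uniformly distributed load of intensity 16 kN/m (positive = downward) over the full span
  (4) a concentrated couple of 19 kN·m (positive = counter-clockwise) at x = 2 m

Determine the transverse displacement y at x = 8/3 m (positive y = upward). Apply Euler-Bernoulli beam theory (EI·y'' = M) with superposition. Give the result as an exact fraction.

y(8/3) = -21779/1366875 m

Load 1 — point force P=-19 kN at a=16/3 m (b=L-a=8/3):
  y_1 = -Pb²x²(3aL-(3a+b)x)/(6L³EI)  [x≤a] = -(-19)·(8/3)²·(8/3)²·(3·(16/3)·8-(3·(16/3)+(8/3))·(8/3))/(6·8³·5000) = 6688/1366875 m
Load 2 — point force P=-7 kN at a=4 m (b=L-a=4):
  y_2 = -Pb²x²(3aL-(3a+b)x)/(6L³EI)  [x≤a] = -(-7)·4²·(8/3)²·(3·4·8-(3·4+4)·(8/3))/(6·8³·5000) = 28/10125 m
Load 3 — uniform load w=16 kN/m over full span:
  y_3 = -wx²(L-x)²/(24EI) = -16·(8/3)²·(8-(8/3))²/(24·5000) = -4096/151875 m
Load 4 — applied couple M₀=19 kN·m at a=2 m (b=L-a=6):
  y_4 = (R_Ax³/6 - M_Ax²/2 - M₀(x-a)²/2)/EI  [x>a] with R_A=171/64, M_A=-57/16 = ((171/64)·(8/3)³/6 - (-57/16)·(8/3)²/2 - 19·((8/3)-2)²/2)/5000 = 19/5625 m
Superposition: y = Σ y_i = -21779/1366875 m ≈ -0.015933 m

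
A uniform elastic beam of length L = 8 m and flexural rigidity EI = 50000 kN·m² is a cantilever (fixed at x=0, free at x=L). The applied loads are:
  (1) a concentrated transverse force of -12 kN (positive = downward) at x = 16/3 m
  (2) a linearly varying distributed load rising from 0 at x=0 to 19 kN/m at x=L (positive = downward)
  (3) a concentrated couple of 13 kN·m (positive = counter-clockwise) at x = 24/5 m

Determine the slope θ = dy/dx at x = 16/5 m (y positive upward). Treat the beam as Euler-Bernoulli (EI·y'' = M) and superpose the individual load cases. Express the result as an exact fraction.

θ(16/5) = -28647/1953125 rad

Load 1 — point force P=-12 kN at a=16/3 m (b=L-a=8/3):
  θ_1 = -Px(2a-x)/(2EI)  [x≤a] = -(-12)·(16/5)·(2·(16/3)-(16/5))/(2·50000) = 224/78125 rad
Load 2 — triangular load w₀=19 kN/m (0→w₀ over full span):
  θ_2 = (w₀Lx²/4-w₀L²x/3-w₀x⁴/(24L))/EI = (19·8·(16/5)²/4-19·8²·(16/5)/3-19·(16/5)⁴/(24·8))/50000 = -35872/1953125 rad
Load 3 — applied couple M₀=13 kN·m at a=24/5 m (b=L-a=16/5):
  θ_3 = M₀x/EI  [x≤a] = 13·(16/5)/50000 = 13/15625 rad
Superposition: θ = Σ θ_i = -28647/1953125 rad ≈ -0.014667 rad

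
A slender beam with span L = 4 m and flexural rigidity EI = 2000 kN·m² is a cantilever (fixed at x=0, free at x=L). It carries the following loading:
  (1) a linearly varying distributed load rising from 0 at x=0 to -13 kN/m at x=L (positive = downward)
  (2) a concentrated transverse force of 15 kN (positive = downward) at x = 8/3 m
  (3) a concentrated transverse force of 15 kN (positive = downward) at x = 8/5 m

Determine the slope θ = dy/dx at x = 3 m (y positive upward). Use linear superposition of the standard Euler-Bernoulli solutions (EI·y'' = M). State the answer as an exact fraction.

θ(3) = 14129/960000 rad

Load 1 — triangular load w₀=-13 kN/m (0→w₀ over full span):
  θ_1 = (w₀Lx²/4-w₀L²x/3-w₀x⁴/(24L))/EI = ((-13)·4·3²/4-(-13)·4²·3/3-(-13)·3⁴/(24·4))/2000 = 3263/64000 rad
Load 2 — point force P=15 kN at a=8/3 m (b=L-a=4/3):
  θ_2 = -Pa²/(2EI)  [x>a] = -15·(8/3)²/(2·2000) = -2/75 rad
Load 3 — point force P=15 kN at a=8/5 m (b=L-a=12/5):
  θ_3 = -Pa²/(2EI)  [x>a] = -15·(8/5)²/(2·2000) = -6/625 rad
Superposition: θ = Σ θ_i = 14129/960000 rad ≈ 0.014718 rad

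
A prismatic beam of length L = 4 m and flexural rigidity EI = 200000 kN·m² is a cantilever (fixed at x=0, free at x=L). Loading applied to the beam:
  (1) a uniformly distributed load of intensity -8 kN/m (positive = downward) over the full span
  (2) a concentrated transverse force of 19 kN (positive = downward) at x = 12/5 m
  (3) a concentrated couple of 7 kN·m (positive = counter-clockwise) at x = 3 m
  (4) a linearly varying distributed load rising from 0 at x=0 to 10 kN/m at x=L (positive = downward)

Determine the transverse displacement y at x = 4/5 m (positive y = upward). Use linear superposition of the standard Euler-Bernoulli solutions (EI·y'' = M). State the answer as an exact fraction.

Load 1 — uniform load w=-8 kN/m over full span:
  y_1 = -wx²(x²-4Lx+6L²)/(24EI) = -(-8)·(4/5)²·((4/5)²-4·4·(4/5)+6·4²)/(24·200000) = 524/5859375 m
Load 2 — point force P=19 kN at a=12/5 m (b=L-a=8/5):
  y_2 = -Px²(3a-x)/(6EI)  [x≤a] = -19·(4/5)²·(3·(12/5)-(4/5))/(6·200000) = -76/1171875 m
Load 3 — applied couple M₀=7 kN·m at a=3 m (b=L-a=1):
  y_3 = M₀x²/(2EI)  [x≤a] = 7·(4/5)²/(2·200000) = 7/625000 m
Load 4 — triangular load w₀=10 kN/m (0→w₀ over full span):
  y_4 = (w₀Lx³/12-w₀L²x²/6-w₀x⁵/(120L))/EI = (10·4·(4/5)³/12-10·4²·(4/5)²/6-10·(4/5)⁵/(120·4))/200000 = -2251/29296875 m
Superposition: y = Σ y_i = -9623/234375000 m ≈ -0.000041 m

y(4/5) = -9623/234375000 m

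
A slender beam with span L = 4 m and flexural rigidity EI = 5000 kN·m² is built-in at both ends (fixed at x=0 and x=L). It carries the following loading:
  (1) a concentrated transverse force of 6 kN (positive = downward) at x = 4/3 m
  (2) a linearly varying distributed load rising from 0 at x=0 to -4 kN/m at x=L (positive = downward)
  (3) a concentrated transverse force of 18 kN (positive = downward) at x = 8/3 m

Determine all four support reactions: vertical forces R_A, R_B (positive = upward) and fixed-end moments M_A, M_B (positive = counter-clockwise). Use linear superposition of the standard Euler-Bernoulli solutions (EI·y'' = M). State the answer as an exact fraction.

R_A = 302/45 kN, M_A = 304/45 kN·m, R_B = 418/45 kN, M_B = -416/45 kN·m

Load 1 — point force P=6 kN at a=4/3 m (b=L-a=8/3):
  R_A = Pb²(3a+b)/L³ = 6·(8/3)²·(3·(4/3)+(8/3))/4³ = 40/9 kN
  M_A = Pab²/L² = 6·(4/3)·(8/3)²/4² = 32/9 kN·m
  R_B = Pa²(a+3b)/L³ = 6·(4/3)²·((4/3)+3·(8/3))/4³ = 14/9 kN
  M_B = -Pa²b/L² = -6·(4/3)²·(8/3)/4² = -16/9 kN·m
Load 2 — triangular load w₀=-4 kN/m (0→w₀ over full span):
  R_A = 3w₀L/20 = 3·(-4)·4/20 = -12/5 kN
  M_A = w₀L²/30 = (-4)·4²/30 = -32/15 kN·m
  R_B = 7w₀L/20 = 7·(-4)·4/20 = -28/5 kN
  M_B = -w₀L²/20 = -(-4)·4²/20 = 16/5 kN·m
Load 3 — point force P=18 kN at a=8/3 m (b=L-a=4/3):
  R_A = Pb²(3a+b)/L³ = 18·(4/3)²·(3·(8/3)+(4/3))/4³ = 14/3 kN
  M_A = Pab²/L² = 18·(8/3)·(4/3)²/4² = 16/3 kN·m
  R_B = Pa²(a+3b)/L³ = 18·(8/3)²·((8/3)+3·(4/3))/4³ = 40/3 kN
  M_B = -Pa²b/L² = -18·(8/3)²·(4/3)/4² = -32/3 kN·m
Superposition: R_A = 302/45 kN, M_A = 304/45 kN·m, R_B = 418/45 kN, M_B = -416/45 kN·m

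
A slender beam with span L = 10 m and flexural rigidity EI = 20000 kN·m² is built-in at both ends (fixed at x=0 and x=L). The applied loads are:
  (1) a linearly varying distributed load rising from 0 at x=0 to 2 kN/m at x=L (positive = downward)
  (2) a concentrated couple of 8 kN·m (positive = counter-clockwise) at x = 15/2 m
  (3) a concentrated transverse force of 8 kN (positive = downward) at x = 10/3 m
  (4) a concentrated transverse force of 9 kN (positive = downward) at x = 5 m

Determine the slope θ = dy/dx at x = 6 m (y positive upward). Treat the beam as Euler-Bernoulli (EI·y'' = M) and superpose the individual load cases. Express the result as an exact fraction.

Load 1 — triangular load w₀=2 kN/m (0→w₀ over full span):
  θ_1 = -w₀(2x(L-x)(L-2x)(x+2L)+x²(L-x)²)/(120LEI) = -2·(2·6·(10-6)·(10-2·6)·(6+2·10)+6²·(10-6)²)/(120·10·20000) = 1/6250 rad
Load 2 — applied couple M₀=8 kN·m at a=15/2 m (b=L-a=5/2):
  θ_2 = (R_Ax²/2 - M_Ax)/EI  [x≤a] with R_A=9/10, M_A=5/2 = ((9/10)·6²/2 - (5/2)·6)/20000 = 3/50000 rad
Load 3 — point force P=8 kN at a=10/3 m (b=L-a=20/3):
  θ_3 = Pa²(L-x)(2bL-(3b+a)(L-x))/(2L³EI)  [x>a] = 8·(10/3)²·(10-6)·(2·(20/3)·10-(3·(20/3)+(10/3))·(10-6))/(2·10³·20000) = 2/5625 rad
Load 4 — point force P=9 kN at a=5 m (b=L-a=5):
  θ_4 = Pa²(L-x)(2bL-(3b+a)(L-x))/(2L³EI)  [x>a] = 9·5²·(10-6)·(2·5·10-(3·5+5)·(10-6))/(2·10³·20000) = 9/20000 rad
Superposition: θ = Σ θ_i = 923/900000 rad ≈ 0.001026 rad

θ(6) = 923/900000 rad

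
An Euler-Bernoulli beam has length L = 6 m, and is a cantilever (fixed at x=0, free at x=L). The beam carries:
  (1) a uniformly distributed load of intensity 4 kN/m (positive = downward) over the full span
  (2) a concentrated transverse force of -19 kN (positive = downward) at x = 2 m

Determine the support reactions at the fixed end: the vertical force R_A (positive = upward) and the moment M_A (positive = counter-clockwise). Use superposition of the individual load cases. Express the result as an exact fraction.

Load 1 — uniform load w=4 kN/m over full span:
  R_A = wL = 4·6 = 24 kN
  M_A = wL²/2 = 4·6²/2 = 72 kN·m
Load 2 — point force P=-19 kN at a=2 m (b=L-a=4):
  R_A = P = (-19) = -19 kN
  M_A = Pa = (-19)·2 = -38 kN·m
Superposition: R_A = 5 kN, M_A = 34 kN·m

R_A = 5 kN, M_A = 34 kN·m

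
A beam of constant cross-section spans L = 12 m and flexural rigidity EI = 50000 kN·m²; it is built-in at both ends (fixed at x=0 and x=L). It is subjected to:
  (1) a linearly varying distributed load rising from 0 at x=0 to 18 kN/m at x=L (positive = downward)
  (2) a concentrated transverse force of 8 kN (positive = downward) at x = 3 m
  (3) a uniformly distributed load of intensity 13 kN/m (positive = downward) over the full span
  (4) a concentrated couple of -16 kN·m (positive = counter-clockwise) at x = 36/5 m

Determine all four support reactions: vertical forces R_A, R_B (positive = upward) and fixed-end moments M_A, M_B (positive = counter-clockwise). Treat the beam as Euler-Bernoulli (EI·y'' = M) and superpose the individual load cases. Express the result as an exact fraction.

Load 1 — triangular load w₀=18 kN/m (0→w₀ over full span):
  R_A = 3w₀L/20 = 3·18·12/20 = 162/5 kN
  M_A = w₀L²/30 = 18·12²/30 = 432/5 kN·m
  R_B = 7w₀L/20 = 7·18·12/20 = 378/5 kN
  M_B = -w₀L²/20 = -18·12²/20 = -648/5 kN·m
Load 2 — point force P=8 kN at a=3 m (b=L-a=9):
  R_A = Pb²(3a+b)/L³ = 8·9²·(3·3+9)/12³ = 27/4 kN
  M_A = Pab²/L² = 8·3·9²/12² = 27/2 kN·m
  R_B = Pa²(a+3b)/L³ = 8·3²·(3+3·9)/12³ = 5/4 kN
  M_B = -Pa²b/L² = -8·3²·9/12² = -9/2 kN·m
Load 3 — uniform load w=13 kN/m over full span:
  R_A = wL/2 = 13·12/2 = 78 kN
  M_A = wL²/12 = 13·12²/12 = 156 kN·m
  R_B = wL/2 = 13·12/2 = 78 kN
  M_B = -wL²/12 = -13·12²/12 = -156 kN·m
Load 4 — applied couple M₀=-16 kN·m at a=36/5 m (b=L-a=24/5):
  R_A = 6M₀ab/L³ = 6·(-16)·(36/5)·(24/5)/12³ = -48/25 kN
  M_A = M₀b(2a-b)/L² = (-16)·(24/5)·(2·(36/5)-(24/5))/12² = -128/25 kN·m
  R_B = -6M₀ab/L³ = -6·(-16)·(36/5)·(24/5)/12³ = 48/25 kN
  M_B = M₀a(2b-a)/L² = (-16)·(36/5)·(2·(24/5)-(36/5))/12² = -48/25 kN·m
Superposition: R_A = 11523/100 kN, M_A = 12539/50 kN·m, R_B = 15677/100 kN, M_B = -14601/50 kN·m

R_A = 11523/100 kN, M_A = 12539/50 kN·m, R_B = 15677/100 kN, M_B = -14601/50 kN·m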